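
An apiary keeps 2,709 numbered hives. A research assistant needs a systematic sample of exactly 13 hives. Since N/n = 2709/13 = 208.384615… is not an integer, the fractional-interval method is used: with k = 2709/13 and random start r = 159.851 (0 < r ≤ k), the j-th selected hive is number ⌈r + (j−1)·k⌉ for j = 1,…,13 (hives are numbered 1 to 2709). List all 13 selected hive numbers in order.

160, 369, 577, 786, 994, 1202, 1411, 1619, 1827, 2036, 2244, 2453, 2661

j=1: r + 0k = 159.851 → ⌈·⌉ = 160
j=2: r + 1k = 368.235615… → ⌈·⌉ = 369
j=3: r + 2k = 576.620230… → ⌈·⌉ = 577
j=4: r + 3k = 785.004846… → ⌈·⌉ = 786
j=5: r + 4k = 993.389461… → ⌈·⌉ = 994
j=6: r + 5k = 1201.774076… → ⌈·⌉ = 1202
j=7: r + 6k = 1410.158692… → ⌈·⌉ = 1411
j=8: r + 7k = 1618.543307… → ⌈·⌉ = 1619
j=9: r + 8k = 1826.927923… → ⌈·⌉ = 1827
j=10: r + 9k = 2035.312538… → ⌈·⌉ = 2036
j=11: r + 10k = 2243.697153… → ⌈·⌉ = 2244
j=12: r + 11k = 2452.081769… → ⌈·⌉ = 2453
j=13: r + 12k = 2660.466384… → ⌈·⌉ = 2661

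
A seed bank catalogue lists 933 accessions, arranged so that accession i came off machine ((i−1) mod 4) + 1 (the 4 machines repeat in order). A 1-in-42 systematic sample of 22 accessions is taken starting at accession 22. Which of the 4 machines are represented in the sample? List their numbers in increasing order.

Consecutive selections differ by k = 42, so their machine numbers differ by 42 mod 4 = 2.
gcd(42, 4) = 2, so the sample visits 4/2 = 2 distinct residues mod 4.
Start 22 is machine 2; the machines hit are 2, 4.

2, 4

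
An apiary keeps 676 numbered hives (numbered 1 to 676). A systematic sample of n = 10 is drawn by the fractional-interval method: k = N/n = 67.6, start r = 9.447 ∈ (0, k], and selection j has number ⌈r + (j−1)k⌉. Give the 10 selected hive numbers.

10, 78, 145, 213, 280, 348, 416, 483, 551, 618

j=1: r + 0k = 9.447 → ⌈·⌉ = 10
j=2: r + 1k = 77.047 → ⌈·⌉ = 78
j=3: r + 2k = 144.647 → ⌈·⌉ = 145
j=4: r + 3k = 212.247 → ⌈·⌉ = 213
j=5: r + 4k = 279.847 → ⌈·⌉ = 280
j=6: r + 5k = 347.447 → ⌈·⌉ = 348
j=7: r + 6k = 415.047 → ⌈·⌉ = 416
j=8: r + 7k = 482.647 → ⌈·⌉ = 483
j=9: r + 8k = 550.247 → ⌈·⌉ = 551
j=10: r + 9k = 617.847 → ⌈·⌉ = 618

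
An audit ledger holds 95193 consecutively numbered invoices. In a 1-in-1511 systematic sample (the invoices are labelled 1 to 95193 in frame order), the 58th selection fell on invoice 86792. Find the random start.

665

k = 1511
r = 86792 − (58−1)×1511 = 86792 − 86127 = 665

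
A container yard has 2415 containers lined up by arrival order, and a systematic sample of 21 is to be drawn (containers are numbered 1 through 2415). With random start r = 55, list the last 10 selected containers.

1320, 1435, 1550, 1665, 1780, 1895, 2010, 2125, 2240, 2355

k = N/n = 2415/21 = 115
12th selection = 55 + 11×115 = 1320
13th: 1320 + 115 = 1435
14th: 1435 + 115 = 1550
15th: 1550 + 115 = 1665
16th: 1665 + 115 = 1780
17th: 1780 + 115 = 1895
18th: 1895 + 115 = 2010
19th: 2010 + 115 = 2125
20th: 2125 + 115 = 2240
21st: 2240 + 115 = 2355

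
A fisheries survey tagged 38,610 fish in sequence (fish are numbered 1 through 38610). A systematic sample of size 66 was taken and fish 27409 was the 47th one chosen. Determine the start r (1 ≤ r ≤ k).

k = 38610/66 = 585
r = 27409 − (47−1)×585 = 27409 − 26910 = 499

499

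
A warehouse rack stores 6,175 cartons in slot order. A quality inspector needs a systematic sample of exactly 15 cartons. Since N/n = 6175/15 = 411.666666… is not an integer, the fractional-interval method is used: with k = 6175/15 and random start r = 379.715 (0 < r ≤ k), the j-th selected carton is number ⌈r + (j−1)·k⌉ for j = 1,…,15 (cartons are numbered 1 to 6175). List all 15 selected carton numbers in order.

j=1: r + 0k = 379.715 → ⌈·⌉ = 380
j=2: r + 1k = 791.381666… → ⌈·⌉ = 792
j=3: r + 2k = 1203.048333… → ⌈·⌉ = 1204
j=4: r + 3k = 1614.715 → ⌈·⌉ = 1615
j=5: r + 4k = 2026.381666… → ⌈·⌉ = 2027
j=6: r + 5k = 2438.048333… → ⌈·⌉ = 2439
j=7: r + 6k = 2849.715 → ⌈·⌉ = 2850
j=8: r + 7k = 3261.381666… → ⌈·⌉ = 3262
j=9: r + 8k = 3673.048333… → ⌈·⌉ = 3674
j=10: r + 9k = 4084.715 → ⌈·⌉ = 4085
j=11: r + 10k = 4496.381666… → ⌈·⌉ = 4497
j=12: r + 11k = 4908.048333… → ⌈·⌉ = 4909
j=13: r + 12k = 5319.715 → ⌈·⌉ = 5320
j=14: r + 13k = 5731.381666… → ⌈·⌉ = 5732
j=15: r + 14k = 6143.048333… → ⌈·⌉ = 6144

380, 792, 1204, 1615, 2027, 2439, 2850, 3262, 3674, 4085, 4497, 4909, 5320, 5732, 6144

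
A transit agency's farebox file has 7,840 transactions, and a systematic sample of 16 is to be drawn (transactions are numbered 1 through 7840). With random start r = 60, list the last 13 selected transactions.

k = N/n = 7840/16 = 490
4th selection = 60 + 3×490 = 1530
5th: 1530 + 490 = 2020
6th: 2020 + 490 = 2510
7th: 2510 + 490 = 3000
8th: 3000 + 490 = 3490
9th: 3490 + 490 = 3980
10th: 3980 + 490 = 4470
11th: 4470 + 490 = 4960
12th: 4960 + 490 = 5450
13th: 5450 + 490 = 5940
14th: 5940 + 490 = 6430
15th: 6430 + 490 = 6920
16th: 6920 + 490 = 7410

1530, 2020, 2510, 3000, 3490, 3980, 4470, 4960, 5450, 5940, 6430, 6920, 7410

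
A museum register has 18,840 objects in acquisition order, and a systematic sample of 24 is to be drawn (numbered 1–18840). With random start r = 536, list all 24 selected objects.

k = N/n = 18840/24 = 785
object 1: 536
object 2: 536 + 785 = 1321
object 3: 1321 + 785 = 2106
object 4: 2106 + 785 = 2891
object 5: 2891 + 785 = 3676
object 6: 3676 + 785 = 4461
object 7: 4461 + 785 = 5246
object 8: 5246 + 785 = 6031
object 9: 6031 + 785 = 6816
object 10: 6816 + 785 = 7601
object 11: 7601 + 785 = 8386
object 12: 8386 + 785 = 9171
object 13: 9171 + 785 = 9956
object 14: 9956 + 785 = 10741
object 15: 10741 + 785 = 11526
object 16: 11526 + 785 = 12311
object 17: 12311 + 785 = 13096
object 18: 13096 + 785 = 13881
object 19: 13881 + 785 = 14666
object 20: 14666 + 785 = 15451
object 21: 15451 + 785 = 16236
object 22: 16236 + 785 = 17021
object 23: 17021 + 785 = 17806
object 24: 17806 + 785 = 18591

536, 1321, 2106, 2891, 3676, 4461, 5246, 6031, 6816, 7601, 8386, 9171, 9956, 10741, 11526, 12311, 13096, 13881, 14666, 15451, 16236, 17021, 17806, 18591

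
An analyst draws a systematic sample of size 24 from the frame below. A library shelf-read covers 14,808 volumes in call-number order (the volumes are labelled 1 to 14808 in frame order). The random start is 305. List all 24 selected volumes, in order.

305, 922, 1539, 2156, 2773, 3390, 4007, 4624, 5241, 5858, 6475, 7092, 7709, 8326, 8943, 9560, 10177, 10794, 11411, 12028, 12645, 13262, 13879, 14496

k = N/n = 14808/24 = 617
volume 1: 305
volume 2: 305 + 617 = 922
volume 3: 922 + 617 = 1539
volume 4: 1539 + 617 = 2156
volume 5: 2156 + 617 = 2773
volume 6: 2773 + 617 = 3390
volume 7: 3390 + 617 = 4007
volume 8: 4007 + 617 = 4624
volume 9: 4624 + 617 = 5241
volume 10: 5241 + 617 = 5858
volume 11: 5858 + 617 = 6475
volume 12: 6475 + 617 = 7092
volume 13: 7092 + 617 = 7709
volume 14: 7709 + 617 = 8326
volume 15: 8326 + 617 = 8943
volume 16: 8943 + 617 = 9560
volume 17: 9560 + 617 = 10177
volume 18: 10177 + 617 = 10794
volume 19: 10794 + 617 = 11411
volume 20: 11411 + 617 = 12028
volume 21: 12028 + 617 = 12645
volume 22: 12645 + 617 = 13262
volume 23: 13262 + 617 = 13879
volume 24: 13879 + 617 = 14496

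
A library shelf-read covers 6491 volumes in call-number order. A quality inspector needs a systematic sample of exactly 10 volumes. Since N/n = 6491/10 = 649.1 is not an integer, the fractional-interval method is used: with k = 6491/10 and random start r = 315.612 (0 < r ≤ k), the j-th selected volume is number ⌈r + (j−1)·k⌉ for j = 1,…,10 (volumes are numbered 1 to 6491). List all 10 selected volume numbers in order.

316, 965, 1614, 2263, 2913, 3562, 4211, 4860, 5509, 6158

j=1: r + 0k = 315.612 → ⌈·⌉ = 316
j=2: r + 1k = 964.712 → ⌈·⌉ = 965
j=3: r + 2k = 1613.812 → ⌈·⌉ = 1614
j=4: r + 3k = 2262.912 → ⌈·⌉ = 2263
j=5: r + 4k = 2912.012 → ⌈·⌉ = 2913
j=6: r + 5k = 3561.112 → ⌈·⌉ = 3562
j=7: r + 6k = 4210.212 → ⌈·⌉ = 4211
j=8: r + 7k = 4859.312 → ⌈·⌉ = 4860
j=9: r + 8k = 5508.412 → ⌈·⌉ = 5509
j=10: r + 9k = 6157.512 → ⌈·⌉ = 6158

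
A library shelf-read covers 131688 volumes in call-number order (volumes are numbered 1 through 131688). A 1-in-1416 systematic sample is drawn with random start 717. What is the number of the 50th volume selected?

70101

k = 1416
50th selection = r + (50−1)·k = 717 + 49×1416 = 717 + 69384 = 70101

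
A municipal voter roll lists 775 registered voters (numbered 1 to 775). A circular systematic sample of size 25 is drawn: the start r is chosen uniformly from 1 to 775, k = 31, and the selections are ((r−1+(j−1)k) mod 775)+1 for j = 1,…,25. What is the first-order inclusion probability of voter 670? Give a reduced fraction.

For each position j, as r ranges over 1…775 the j-th selection hits every voter exactly once, so voter 670 is selected for exactly 25 of the 775 starts.
Inclusion probability = 25/775 = 1/31.

1/31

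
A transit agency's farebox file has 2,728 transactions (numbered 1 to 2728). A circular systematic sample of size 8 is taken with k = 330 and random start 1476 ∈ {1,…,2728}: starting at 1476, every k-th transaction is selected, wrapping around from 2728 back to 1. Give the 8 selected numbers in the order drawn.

Selection 1: 1476
Selection 2: 1476 + 330 = 1806
Selection 3: 1806 + 330 = 2136
Selection 4: 2136 + 330 = 2466
Selection 5: 2466 + 330 = 2796 → 2796 − 2728 = 68
Selection 6: 68 + 330 = 398
Selection 7: 398 + 330 = 728
Selection 8: 728 + 330 = 1058

1476, 1806, 2136, 2466, 68, 398, 728, 1058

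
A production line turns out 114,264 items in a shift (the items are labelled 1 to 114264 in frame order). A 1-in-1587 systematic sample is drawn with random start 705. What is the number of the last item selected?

113382

k = 1587
72nd selection = r + (72−1)·k = 705 + 71×1587 = 705 + 112677 = 113382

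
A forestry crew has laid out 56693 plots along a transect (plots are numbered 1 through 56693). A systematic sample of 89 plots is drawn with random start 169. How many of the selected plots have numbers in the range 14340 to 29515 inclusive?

k = 56693/89 = 637
First selection ≥ 14340: 169 + ⌈(14340−169)/637⌉·637 = 169 + 23×637 = 14820
Last selection ≤ 29515: 169 + ⌊(29515−169)/637⌋·637 = 169 + 46×637 = 29471
Count = 46 − 23 + 1 = 24

24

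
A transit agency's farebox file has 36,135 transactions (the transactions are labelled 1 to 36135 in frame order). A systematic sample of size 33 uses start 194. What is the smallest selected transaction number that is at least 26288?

26474

k = 36135/33 = 1095
Steps past start: ⌈(26288 − 194)/1095⌉ = ⌈26094/1095⌉ = 24
Selected transaction: 194 + 24×1095 = 26474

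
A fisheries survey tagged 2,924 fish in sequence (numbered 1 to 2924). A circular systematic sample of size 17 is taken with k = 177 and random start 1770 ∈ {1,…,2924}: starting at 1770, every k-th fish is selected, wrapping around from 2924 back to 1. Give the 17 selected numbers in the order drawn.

1770, 1947, 2124, 2301, 2478, 2655, 2832, 85, 262, 439, 616, 793, 970, 1147, 1324, 1501, 1678

Selection 1: 1770
Selection 2: 1770 + 177 = 1947
Selection 3: 1947 + 177 = 2124
Selection 4: 2124 + 177 = 2301
Selection 5: 2301 + 177 = 2478
Selection 6: 2478 + 177 = 2655
Selection 7: 2655 + 177 = 2832
Selection 8: 2832 + 177 = 3009 → 3009 − 2924 = 85
Selection 9: 85 + 177 = 262
Selection 10: 262 + 177 = 439
Selection 11: 439 + 177 = 616
Selection 12: 616 + 177 = 793
Selection 13: 793 + 177 = 970
Selection 14: 970 + 177 = 1147
Selection 15: 1147 + 177 = 1324
Selection 16: 1324 + 177 = 1501
Selection 17: 1501 + 177 = 1678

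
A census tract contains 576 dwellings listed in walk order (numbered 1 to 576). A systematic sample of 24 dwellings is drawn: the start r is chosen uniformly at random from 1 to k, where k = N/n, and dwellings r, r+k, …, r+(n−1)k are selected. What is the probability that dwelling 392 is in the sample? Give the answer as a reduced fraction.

1/24

k = 576/24 = 24.
Dwelling 392 is selected iff r ≡ 392 (mod 24); exactly one such r in {1,…,24}.
Inclusion probability = 1/24.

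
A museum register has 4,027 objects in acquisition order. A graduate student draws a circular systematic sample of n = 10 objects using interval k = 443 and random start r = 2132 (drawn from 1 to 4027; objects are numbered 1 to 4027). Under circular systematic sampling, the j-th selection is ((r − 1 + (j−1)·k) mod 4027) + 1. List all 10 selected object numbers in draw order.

2132, 2575, 3018, 3461, 3904, 320, 763, 1206, 1649, 2092

Selection 1: 2132
Selection 2: 2132 + 443 = 2575
Selection 3: 2575 + 443 = 3018
Selection 4: 3018 + 443 = 3461
Selection 5: 3461 + 443 = 3904
Selection 6: 3904 + 443 = 4347 → 4347 − 4027 = 320
Selection 7: 320 + 443 = 763
Selection 8: 763 + 443 = 1206
Selection 9: 1206 + 443 = 1649
Selection 10: 1649 + 443 = 2092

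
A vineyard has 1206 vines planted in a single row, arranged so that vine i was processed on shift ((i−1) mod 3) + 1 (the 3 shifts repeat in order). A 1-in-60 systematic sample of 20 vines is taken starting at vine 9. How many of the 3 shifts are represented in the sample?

Consecutive selections differ by k = 60, so their shift numbers differ by 60 mod 3 = 0.
gcd(60, 3) = 3, so the sample visits 3/3 = 1 distinct residues mod 3.
Start 9 is shift 3; the shifts hit are 3.

1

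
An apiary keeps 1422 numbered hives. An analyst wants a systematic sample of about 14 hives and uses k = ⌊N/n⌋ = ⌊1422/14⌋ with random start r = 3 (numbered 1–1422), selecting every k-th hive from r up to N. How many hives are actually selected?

15

k = ⌊1422/14⌋ = 101
Achieved size = ⌊(1422 − 3)/101⌋ + 1 = ⌊1419/101⌋ + 1 = 14 + 1 = 15
(last selection: 3 + 14×101 = 1417 ≤ 1422; next would be 1518 > 1422)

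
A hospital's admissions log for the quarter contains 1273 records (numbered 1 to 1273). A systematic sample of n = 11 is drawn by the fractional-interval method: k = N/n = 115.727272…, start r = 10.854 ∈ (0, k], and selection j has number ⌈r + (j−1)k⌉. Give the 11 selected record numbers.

j=1: r + 0k = 10.854 → ⌈·⌉ = 11
j=2: r + 1k = 126.581272… → ⌈·⌉ = 127
j=3: r + 2k = 242.308545… → ⌈·⌉ = 243
j=4: r + 3k = 358.035818… → ⌈·⌉ = 359
j=5: r + 4k = 473.763090… → ⌈·⌉ = 474
j=6: r + 5k = 589.490363… → ⌈·⌉ = 590
j=7: r + 6k = 705.217636… → ⌈·⌉ = 706
j=8: r + 7k = 820.944909… → ⌈·⌉ = 821
j=9: r + 8k = 936.672181… → ⌈·⌉ = 937
j=10: r + 9k = 1052.399454… → ⌈·⌉ = 1053
j=11: r + 10k = 1168.126727… → ⌈·⌉ = 1169

11, 127, 243, 359, 474, 590, 706, 821, 937, 1053, 1169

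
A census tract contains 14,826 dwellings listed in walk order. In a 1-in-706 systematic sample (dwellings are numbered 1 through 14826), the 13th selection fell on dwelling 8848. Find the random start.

k = 706
r = 8848 − (13−1)×706 = 8848 − 8472 = 376

376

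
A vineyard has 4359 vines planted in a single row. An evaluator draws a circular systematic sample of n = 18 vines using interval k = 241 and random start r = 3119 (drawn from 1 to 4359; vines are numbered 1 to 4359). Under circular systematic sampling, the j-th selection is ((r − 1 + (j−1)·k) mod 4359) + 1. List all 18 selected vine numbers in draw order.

3119, 3360, 3601, 3842, 4083, 4324, 206, 447, 688, 929, 1170, 1411, 1652, 1893, 2134, 2375, 2616, 2857

Selection 1: 3119
Selection 2: 3119 + 241 = 3360
Selection 3: 3360 + 241 = 3601
Selection 4: 3601 + 241 = 3842
Selection 5: 3842 + 241 = 4083
Selection 6: 4083 + 241 = 4324
Selection 7: 4324 + 241 = 4565 → 4565 − 4359 = 206
Selection 8: 206 + 241 = 447
Selection 9: 447 + 241 = 688
Selection 10: 688 + 241 = 929
Selection 11: 929 + 241 = 1170
Selection 12: 1170 + 241 = 1411
Selection 13: 1411 + 241 = 1652
Selection 14: 1652 + 241 = 1893
Selection 15: 1893 + 241 = 2134
Selection 16: 2134 + 241 = 2375
Selection 17: 2375 + 241 = 2616
Selection 18: 2616 + 241 = 2857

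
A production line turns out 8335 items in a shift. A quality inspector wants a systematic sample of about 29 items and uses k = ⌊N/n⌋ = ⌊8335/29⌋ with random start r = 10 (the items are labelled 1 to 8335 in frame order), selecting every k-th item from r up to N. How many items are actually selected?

k = ⌊8335/29⌋ = 287
Achieved size = ⌊(8335 − 10)/287⌋ + 1 = ⌊8325/287⌋ + 1 = 29 + 1 = 30
(last selection: 10 + 29×287 = 8333 ≤ 8335; next would be 8620 > 8335)

30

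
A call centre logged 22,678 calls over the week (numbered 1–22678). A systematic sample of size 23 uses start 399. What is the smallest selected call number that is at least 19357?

20119

k = 22678/23 = 986
Steps past start: ⌈(19357 − 399)/986⌉ = ⌈18958/986⌉ = 20
Selected call: 399 + 20×986 = 20119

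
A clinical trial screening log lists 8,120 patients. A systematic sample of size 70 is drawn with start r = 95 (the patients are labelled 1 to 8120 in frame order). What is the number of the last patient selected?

k = 8120/70 = 116
70th selection = r + (70−1)·k = 95 + 69×116 = 95 + 8004 = 8099

8099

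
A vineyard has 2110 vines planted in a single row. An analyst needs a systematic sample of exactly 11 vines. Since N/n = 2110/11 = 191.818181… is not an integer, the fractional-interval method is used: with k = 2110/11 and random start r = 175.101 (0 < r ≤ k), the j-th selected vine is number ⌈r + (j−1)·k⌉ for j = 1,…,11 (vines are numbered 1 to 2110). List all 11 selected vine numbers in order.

j=1: r + 0k = 175.101 → ⌈·⌉ = 176
j=2: r + 1k = 366.919181… → ⌈·⌉ = 367
j=3: r + 2k = 558.737363… → ⌈·⌉ = 559
j=4: r + 3k = 750.555545… → ⌈·⌉ = 751
j=5: r + 4k = 942.373727… → ⌈·⌉ = 943
j=6: r + 5k = 1134.191909… → ⌈·⌉ = 1135
j=7: r + 6k = 1326.010090… → ⌈·⌉ = 1327
j=8: r + 7k = 1517.828272… → ⌈·⌉ = 1518
j=9: r + 8k = 1709.646454… → ⌈·⌉ = 1710
j=10: r + 9k = 1901.464636… → ⌈·⌉ = 1902
j=11: r + 10k = 2093.282818… → ⌈·⌉ = 2094

176, 367, 559, 751, 943, 1135, 1327, 1518, 1710, 1902, 2094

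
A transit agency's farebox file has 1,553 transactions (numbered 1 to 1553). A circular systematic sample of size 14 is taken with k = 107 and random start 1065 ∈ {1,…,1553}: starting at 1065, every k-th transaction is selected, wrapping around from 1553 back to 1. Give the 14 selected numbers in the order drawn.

Selection 1: 1065
Selection 2: 1065 + 107 = 1172
Selection 3: 1172 + 107 = 1279
Selection 4: 1279 + 107 = 1386
Selection 5: 1386 + 107 = 1493
Selection 6: 1493 + 107 = 1600 → 1600 − 1553 = 47
Selection 7: 47 + 107 = 154
Selection 8: 154 + 107 = 261
Selection 9: 261 + 107 = 368
Selection 10: 368 + 107 = 475
Selection 11: 475 + 107 = 582
Selection 12: 582 + 107 = 689
Selection 13: 689 + 107 = 796
Selection 14: 796 + 107 = 903

1065, 1172, 1279, 1386, 1493, 47, 154, 261, 368, 475, 582, 689, 796, 903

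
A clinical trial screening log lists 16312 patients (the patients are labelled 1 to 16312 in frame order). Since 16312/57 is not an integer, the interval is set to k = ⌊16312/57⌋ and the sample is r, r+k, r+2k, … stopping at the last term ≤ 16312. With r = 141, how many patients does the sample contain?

k = ⌊16312/57⌋ = 286
Achieved size = ⌊(16312 − 141)/286⌋ + 1 = ⌊16171/286⌋ + 1 = 56 + 1 = 57
(last selection: 141 + 56×286 = 16157 ≤ 16312; next would be 16443 > 16312)

57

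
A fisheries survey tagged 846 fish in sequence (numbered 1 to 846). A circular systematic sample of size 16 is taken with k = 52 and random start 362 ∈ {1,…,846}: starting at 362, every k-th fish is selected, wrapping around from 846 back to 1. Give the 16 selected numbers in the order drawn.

Selection 1: 362
Selection 2: 362 + 52 = 414
Selection 3: 414 + 52 = 466
Selection 4: 466 + 52 = 518
Selection 5: 518 + 52 = 570
Selection 6: 570 + 52 = 622
Selection 7: 622 + 52 = 674
Selection 8: 674 + 52 = 726
Selection 9: 726 + 52 = 778
Selection 10: 778 + 52 = 830
Selection 11: 830 + 52 = 882 → 882 − 846 = 36
Selection 12: 36 + 52 = 88
Selection 13: 88 + 52 = 140
Selection 14: 140 + 52 = 192
Selection 15: 192 + 52 = 244
Selection 16: 244 + 52 = 296

362, 414, 466, 518, 570, 622, 674, 726, 778, 830, 36, 88, 140, 192, 244, 296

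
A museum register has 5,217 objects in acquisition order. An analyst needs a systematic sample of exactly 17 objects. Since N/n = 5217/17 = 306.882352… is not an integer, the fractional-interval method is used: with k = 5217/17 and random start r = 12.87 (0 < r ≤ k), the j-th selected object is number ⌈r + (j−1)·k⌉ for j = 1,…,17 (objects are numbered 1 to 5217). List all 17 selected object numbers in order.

j=1: r + 0k = 12.87 → ⌈·⌉ = 13
j=2: r + 1k = 319.752352… → ⌈·⌉ = 320
j=3: r + 2k = 626.634705… → ⌈·⌉ = 627
j=4: r + 3k = 933.517058… → ⌈·⌉ = 934
j=5: r + 4k = 1240.399411… → ⌈·⌉ = 1241
j=6: r + 5k = 1547.281764… → ⌈·⌉ = 1548
j=7: r + 6k = 1854.164117… → ⌈·⌉ = 1855
j=8: r + 7k = 2161.046470… → ⌈·⌉ = 2162
j=9: r + 8k = 2467.928823… → ⌈·⌉ = 2468
j=10: r + 9k = 2774.811176… → ⌈·⌉ = 2775
j=11: r + 10k = 3081.693529… → ⌈·⌉ = 3082
j=12: r + 11k = 3388.575882… → ⌈·⌉ = 3389
j=13: r + 12k = 3695.458235… → ⌈·⌉ = 3696
j=14: r + 13k = 4002.340588… → ⌈·⌉ = 4003
j=15: r + 14k = 4309.222941… → ⌈·⌉ = 4310
j=16: r + 15k = 4616.105294… → ⌈·⌉ = 4617
j=17: r + 16k = 4922.987647… → ⌈·⌉ = 4923

13, 320, 627, 934, 1241, 1548, 1855, 2162, 2468, 2775, 3082, 3389, 3696, 4003, 4310, 4617, 4923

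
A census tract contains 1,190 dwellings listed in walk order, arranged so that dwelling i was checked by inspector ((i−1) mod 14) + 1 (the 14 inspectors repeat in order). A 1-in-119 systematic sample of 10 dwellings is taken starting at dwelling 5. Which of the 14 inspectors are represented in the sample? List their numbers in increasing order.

Consecutive selections differ by k = 119, so their inspector numbers differ by 119 mod 14 = 7.
gcd(119, 14) = 7, so the sample visits 14/7 = 2 distinct residues mod 14.
Start 5 is inspector 5; the inspectors hit are 5, 12.

5, 12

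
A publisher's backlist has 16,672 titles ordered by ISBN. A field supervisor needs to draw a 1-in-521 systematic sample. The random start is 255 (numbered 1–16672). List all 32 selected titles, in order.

255, 776, 1297, 1818, 2339, 2860, 3381, 3902, 4423, 4944, 5465, 5986, 6507, 7028, 7549, 8070, 8591, 9112, 9633, 10154, 10675, 11196, 11717, 12238, 12759, 13280, 13801, 14322, 14843, 15364, 15885, 16406

title 1: 255
title 2: 255 + 521 = 776
title 3: 776 + 521 = 1297
title 4: 1297 + 521 = 1818
title 5: 1818 + 521 = 2339
title 6: 2339 + 521 = 2860
title 7: 2860 + 521 = 3381
title 8: 3381 + 521 = 3902
title 9: 3902 + 521 = 4423
title 10: 4423 + 521 = 4944
title 11: 4944 + 521 = 5465
title 12: 5465 + 521 = 5986
title 13: 5986 + 521 = 6507
title 14: 6507 + 521 = 7028
title 15: 7028 + 521 = 7549
title 16: 7549 + 521 = 8070
title 17: 8070 + 521 = 8591
title 18: 8591 + 521 = 9112
title 19: 9112 + 521 = 9633
title 20: 9633 + 521 = 10154
title 21: 10154 + 521 = 10675
title 22: 10675 + 521 = 11196
title 23: 11196 + 521 = 11717
title 24: 11717 + 521 = 12238
title 25: 12238 + 521 = 12759
title 26: 12759 + 521 = 13280
title 27: 13280 + 521 = 13801
title 28: 13801 + 521 = 14322
title 29: 14322 + 521 = 14843
title 30: 14843 + 521 = 15364
title 31: 15364 + 521 = 15885
title 32: 15885 + 521 = 16406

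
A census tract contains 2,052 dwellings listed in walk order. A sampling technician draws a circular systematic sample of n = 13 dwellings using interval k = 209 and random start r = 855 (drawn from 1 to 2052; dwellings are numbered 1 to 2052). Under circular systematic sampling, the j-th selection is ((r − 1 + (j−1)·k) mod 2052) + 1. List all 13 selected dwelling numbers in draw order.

Selection 1: 855
Selection 2: 855 + 209 = 1064
Selection 3: 1064 + 209 = 1273
Selection 4: 1273 + 209 = 1482
Selection 5: 1482 + 209 = 1691
Selection 6: 1691 + 209 = 1900
Selection 7: 1900 + 209 = 2109 → 2109 − 2052 = 57
Selection 8: 57 + 209 = 266
Selection 9: 266 + 209 = 475
Selection 10: 475 + 209 = 684
Selection 11: 684 + 209 = 893
Selection 12: 893 + 209 = 1102
Selection 13: 1102 + 209 = 1311

855, 1064, 1273, 1482, 1691, 1900, 57, 266, 475, 684, 893, 1102, 1311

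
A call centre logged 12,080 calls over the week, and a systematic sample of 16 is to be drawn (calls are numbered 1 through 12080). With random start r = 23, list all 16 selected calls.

23, 778, 1533, 2288, 3043, 3798, 4553, 5308, 6063, 6818, 7573, 8328, 9083, 9838, 10593, 11348

k = N/n = 12080/16 = 755
call 1: 23
call 2: 23 + 755 = 778
call 3: 778 + 755 = 1533
call 4: 1533 + 755 = 2288
call 5: 2288 + 755 = 3043
call 6: 3043 + 755 = 3798
call 7: 3798 + 755 = 4553
call 8: 4553 + 755 = 5308
call 9: 5308 + 755 = 6063
call 10: 6063 + 755 = 6818
call 11: 6818 + 755 = 7573
call 12: 7573 + 755 = 8328
call 13: 8328 + 755 = 9083
call 14: 9083 + 755 = 9838
call 15: 9838 + 755 = 10593
call 16: 10593 + 755 = 11348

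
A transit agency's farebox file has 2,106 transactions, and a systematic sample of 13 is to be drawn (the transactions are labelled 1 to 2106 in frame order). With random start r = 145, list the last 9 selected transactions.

k = N/n = 2106/13 = 162
5th selection = 145 + 4×162 = 793
6th: 793 + 162 = 955
7th: 955 + 162 = 1117
8th: 1117 + 162 = 1279
9th: 1279 + 162 = 1441
10th: 1441 + 162 = 1603
11th: 1603 + 162 = 1765
12th: 1765 + 162 = 1927
13th: 1927 + 162 = 2089

793, 955, 1117, 1279, 1441, 1603, 1765, 1927, 2089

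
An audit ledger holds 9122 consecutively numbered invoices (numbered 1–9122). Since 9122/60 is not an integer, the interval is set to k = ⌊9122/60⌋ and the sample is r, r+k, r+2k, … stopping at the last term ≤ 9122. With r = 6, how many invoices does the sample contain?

60

k = ⌊9122/60⌋ = 152
Achieved size = ⌊(9122 − 6)/152⌋ + 1 = ⌊9116/152⌋ + 1 = 59 + 1 = 60
(last selection: 6 + 59×152 = 8974 ≤ 9122; next would be 9126 > 9122)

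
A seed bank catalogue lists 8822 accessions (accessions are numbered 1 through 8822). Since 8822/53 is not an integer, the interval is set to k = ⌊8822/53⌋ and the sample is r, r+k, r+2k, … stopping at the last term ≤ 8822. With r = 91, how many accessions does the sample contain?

53

k = ⌊8822/53⌋ = 166
Achieved size = ⌊(8822 − 91)/166⌋ + 1 = ⌊8731/166⌋ + 1 = 52 + 1 = 53
(last selection: 91 + 52×166 = 8723 ≤ 8822; next would be 8889 > 8822)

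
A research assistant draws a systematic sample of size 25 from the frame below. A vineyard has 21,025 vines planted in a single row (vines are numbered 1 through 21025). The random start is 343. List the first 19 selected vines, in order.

343, 1184, 2025, 2866, 3707, 4548, 5389, 6230, 7071, 7912, 8753, 9594, 10435, 11276, 12117, 12958, 13799, 14640, 15481

k = N/n = 21025/25 = 841
vine 1: 343
vine 2: 343 + 841 = 1184
vine 3: 1184 + 841 = 2025
vine 4: 2025 + 841 = 2866
vine 5: 2866 + 841 = 3707
vine 6: 3707 + 841 = 4548
vine 7: 4548 + 841 = 5389
vine 8: 5389 + 841 = 6230
vine 9: 6230 + 841 = 7071
vine 10: 7071 + 841 = 7912
vine 11: 7912 + 841 = 8753
vine 12: 8753 + 841 = 9594
vine 13: 9594 + 841 = 10435
vine 14: 10435 + 841 = 11276
vine 15: 11276 + 841 = 12117
vine 16: 12117 + 841 = 12958
vine 17: 12958 + 841 = 13799
vine 18: 13799 + 841 = 14640
vine 19: 14640 + 841 = 15481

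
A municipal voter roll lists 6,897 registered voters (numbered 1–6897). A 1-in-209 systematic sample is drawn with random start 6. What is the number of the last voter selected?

k = 209
33rd selection = r + (33−1)·k = 6 + 32×209 = 6 + 6688 = 6694

6694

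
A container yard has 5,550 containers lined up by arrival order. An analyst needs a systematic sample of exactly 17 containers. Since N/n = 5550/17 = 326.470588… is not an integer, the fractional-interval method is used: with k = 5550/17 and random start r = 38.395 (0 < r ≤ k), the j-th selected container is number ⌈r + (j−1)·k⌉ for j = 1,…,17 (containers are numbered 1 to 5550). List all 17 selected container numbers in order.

39, 365, 692, 1018, 1345, 1671, 1998, 2324, 2651, 2977, 3304, 3630, 3957, 4283, 4609, 4936, 5262

j=1: r + 0k = 38.395 → ⌈·⌉ = 39
j=2: r + 1k = 364.865588… → ⌈·⌉ = 365
j=3: r + 2k = 691.336176… → ⌈·⌉ = 692
j=4: r + 3k = 1017.806764… → ⌈·⌉ = 1018
j=5: r + 4k = 1344.277352… → ⌈·⌉ = 1345
j=6: r + 5k = 1670.747941… → ⌈·⌉ = 1671
j=7: r + 6k = 1997.218529… → ⌈·⌉ = 1998
j=8: r + 7k = 2323.689117… → ⌈·⌉ = 2324
j=9: r + 8k = 2650.159705… → ⌈·⌉ = 2651
j=10: r + 9k = 2976.630294… → ⌈·⌉ = 2977
j=11: r + 10k = 3303.100882… → ⌈·⌉ = 3304
j=12: r + 11k = 3629.571470… → ⌈·⌉ = 3630
j=13: r + 12k = 3956.042058… → ⌈·⌉ = 3957
j=14: r + 13k = 4282.512647… → ⌈·⌉ = 4283
j=15: r + 14k = 4608.983235… → ⌈·⌉ = 4609
j=16: r + 15k = 4935.453823… → ⌈·⌉ = 4936
j=17: r + 16k = 5261.924411… → ⌈·⌉ = 5262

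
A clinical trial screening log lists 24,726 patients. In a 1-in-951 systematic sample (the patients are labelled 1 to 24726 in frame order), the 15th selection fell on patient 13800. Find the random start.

k = 951
r = 13800 − (15−1)×951 = 13800 − 13314 = 486

486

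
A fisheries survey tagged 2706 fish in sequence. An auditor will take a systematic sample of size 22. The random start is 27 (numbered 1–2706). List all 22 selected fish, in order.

27, 150, 273, 396, 519, 642, 765, 888, 1011, 1134, 1257, 1380, 1503, 1626, 1749, 1872, 1995, 2118, 2241, 2364, 2487, 2610

k = N/n = 2706/22 = 123
fish 1: 27
fish 2: 27 + 123 = 150
fish 3: 150 + 123 = 273
fish 4: 273 + 123 = 396
fish 5: 396 + 123 = 519
fish 6: 519 + 123 = 642
fish 7: 642 + 123 = 765
fish 8: 765 + 123 = 888
fish 9: 888 + 123 = 1011
fish 10: 1011 + 123 = 1134
fish 11: 1134 + 123 = 1257
fish 12: 1257 + 123 = 1380
fish 13: 1380 + 123 = 1503
fish 14: 1503 + 123 = 1626
fish 15: 1626 + 123 = 1749
fish 16: 1749 + 123 = 1872
fish 17: 1872 + 123 = 1995
fish 18: 1995 + 123 = 2118
fish 19: 2118 + 123 = 2241
fish 20: 2241 + 123 = 2364
fish 21: 2364 + 123 = 2487
fish 22: 2487 + 123 = 2610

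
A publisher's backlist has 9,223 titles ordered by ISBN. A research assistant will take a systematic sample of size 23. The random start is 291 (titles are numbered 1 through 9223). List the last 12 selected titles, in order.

4702, 5103, 5504, 5905, 6306, 6707, 7108, 7509, 7910, 8311, 8712, 9113

k = N/n = 9223/23 = 401
12th selection = 291 + 11×401 = 4702
13th: 4702 + 401 = 5103
14th: 5103 + 401 = 5504
15th: 5504 + 401 = 5905
16th: 5905 + 401 = 6306
17th: 6306 + 401 = 6707
18th: 6707 + 401 = 7108
19th: 7108 + 401 = 7509
20th: 7509 + 401 = 7910
21st: 7910 + 401 = 8311
22nd: 8311 + 401 = 8712
23rd: 8712 + 401 = 9113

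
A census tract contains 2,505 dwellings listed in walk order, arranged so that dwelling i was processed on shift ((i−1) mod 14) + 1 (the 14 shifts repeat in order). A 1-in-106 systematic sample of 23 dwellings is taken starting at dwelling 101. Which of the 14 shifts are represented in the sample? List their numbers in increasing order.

Consecutive selections differ by k = 106, so their shift numbers differ by 106 mod 14 = 8.
gcd(106, 14) = 2, so the sample visits 14/2 = 7 distinct residues mod 14.
Start 101 is shift 3; the shifts hit are 1, 3, 5, 7, 9, 11, 13.

1, 3, 5, 7, 9, 11, 13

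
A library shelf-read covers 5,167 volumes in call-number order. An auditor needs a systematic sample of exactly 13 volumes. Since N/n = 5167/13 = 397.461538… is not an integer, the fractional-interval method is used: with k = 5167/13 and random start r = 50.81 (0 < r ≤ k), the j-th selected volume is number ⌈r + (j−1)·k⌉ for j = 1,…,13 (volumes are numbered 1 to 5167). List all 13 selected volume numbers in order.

51, 449, 846, 1244, 1641, 2039, 2436, 2834, 3231, 3628, 4026, 4423, 4821

j=1: r + 0k = 50.81 → ⌈·⌉ = 51
j=2: r + 1k = 448.271538… → ⌈·⌉ = 449
j=3: r + 2k = 845.733076… → ⌈·⌉ = 846
j=4: r + 3k = 1243.194615… → ⌈·⌉ = 1244
j=5: r + 4k = 1640.656153… → ⌈·⌉ = 1641
j=6: r + 5k = 2038.117692… → ⌈·⌉ = 2039
j=7: r + 6k = 2435.579230… → ⌈·⌉ = 2436
j=8: r + 7k = 2833.040769… → ⌈·⌉ = 2834
j=9: r + 8k = 3230.502307… → ⌈·⌉ = 3231
j=10: r + 9k = 3627.963846… → ⌈·⌉ = 3628
j=11: r + 10k = 4025.425384… → ⌈·⌉ = 4026
j=12: r + 11k = 4422.886923… → ⌈·⌉ = 4423
j=13: r + 12k = 4820.348461… → ⌈·⌉ = 4821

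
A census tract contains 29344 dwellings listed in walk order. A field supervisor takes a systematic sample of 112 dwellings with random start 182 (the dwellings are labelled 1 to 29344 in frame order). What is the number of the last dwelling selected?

k = 29344/112 = 262
112th selection = r + (112−1)·k = 182 + 111×262 = 182 + 29082 = 29264

29264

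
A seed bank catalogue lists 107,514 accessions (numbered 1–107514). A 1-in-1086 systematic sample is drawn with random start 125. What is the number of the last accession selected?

k = 1086
99th selection = r + (99−1)·k = 125 + 98×1086 = 125 + 106428 = 106553

106553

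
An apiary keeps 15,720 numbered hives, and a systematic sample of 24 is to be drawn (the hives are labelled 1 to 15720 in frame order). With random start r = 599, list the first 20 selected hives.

599, 1254, 1909, 2564, 3219, 3874, 4529, 5184, 5839, 6494, 7149, 7804, 8459, 9114, 9769, 10424, 11079, 11734, 12389, 13044

k = N/n = 15720/24 = 655
hive 1: 599
hive 2: 599 + 655 = 1254
hive 3: 1254 + 655 = 1909
hive 4: 1909 + 655 = 2564
hive 5: 2564 + 655 = 3219
hive 6: 3219 + 655 = 3874
hive 7: 3874 + 655 = 4529
hive 8: 4529 + 655 = 5184
hive 9: 5184 + 655 = 5839
hive 10: 5839 + 655 = 6494
hive 11: 6494 + 655 = 7149
hive 12: 7149 + 655 = 7804
hive 13: 7804 + 655 = 8459
hive 14: 8459 + 655 = 9114
hive 15: 9114 + 655 = 9769
hive 16: 9769 + 655 = 10424
hive 17: 10424 + 655 = 11079
hive 18: 11079 + 655 = 11734
hive 19: 11734 + 655 = 12389
hive 20: 12389 + 655 = 13044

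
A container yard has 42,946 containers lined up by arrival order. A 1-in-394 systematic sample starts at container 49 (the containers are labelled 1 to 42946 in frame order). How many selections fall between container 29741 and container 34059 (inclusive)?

k = 394
First selection ≥ 29741: 49 + ⌈(29741−49)/394⌉·394 = 49 + 76×394 = 29993
Last selection ≤ 34059: 49 + ⌊(34059−49)/394⌋·394 = 49 + 86×394 = 33933
Count = 86 − 76 + 1 = 11

11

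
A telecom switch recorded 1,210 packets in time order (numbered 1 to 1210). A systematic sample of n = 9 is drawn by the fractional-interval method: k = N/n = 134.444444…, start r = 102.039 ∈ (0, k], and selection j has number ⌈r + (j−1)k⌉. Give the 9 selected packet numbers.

103, 237, 371, 506, 640, 775, 909, 1044, 1178

j=1: r + 0k = 102.039 → ⌈·⌉ = 103
j=2: r + 1k = 236.483444… → ⌈·⌉ = 237
j=3: r + 2k = 370.927888… → ⌈·⌉ = 371
j=4: r + 3k = 505.372333… → ⌈·⌉ = 506
j=5: r + 4k = 639.816777… → ⌈·⌉ = 640
j=6: r + 5k = 774.261222… → ⌈·⌉ = 775
j=7: r + 6k = 908.705666… → ⌈·⌉ = 909
j=8: r + 7k = 1043.150111… → ⌈·⌉ = 1044
j=9: r + 8k = 1177.594555… → ⌈·⌉ = 1178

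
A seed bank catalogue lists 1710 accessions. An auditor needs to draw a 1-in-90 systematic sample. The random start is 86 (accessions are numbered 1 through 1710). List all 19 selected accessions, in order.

accession 1: 86
accession 2: 86 + 90 = 176
accession 3: 176 + 90 = 266
accession 4: 266 + 90 = 356
accession 5: 356 + 90 = 446
accession 6: 446 + 90 = 536
accession 7: 536 + 90 = 626
accession 8: 626 + 90 = 716
accession 9: 716 + 90 = 806
accession 10: 806 + 90 = 896
accession 11: 896 + 90 = 986
accession 12: 986 + 90 = 1076
accession 13: 1076 + 90 = 1166
accession 14: 1166 + 90 = 1256
accession 15: 1256 + 90 = 1346
accession 16: 1346 + 90 = 1436
accession 17: 1436 + 90 = 1526
accession 18: 1526 + 90 = 1616
accession 19: 1616 + 90 = 1706

86, 176, 266, 356, 446, 536, 626, 716, 806, 896, 986, 1076, 1166, 1256, 1346, 1436, 1526, 1616, 1706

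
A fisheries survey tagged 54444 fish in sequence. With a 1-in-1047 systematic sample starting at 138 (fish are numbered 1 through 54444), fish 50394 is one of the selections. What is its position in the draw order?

49

k = 1047
position = (50394 − 138)/1047 + 1 = 50256/1047 + 1 = 48 + 1 = 49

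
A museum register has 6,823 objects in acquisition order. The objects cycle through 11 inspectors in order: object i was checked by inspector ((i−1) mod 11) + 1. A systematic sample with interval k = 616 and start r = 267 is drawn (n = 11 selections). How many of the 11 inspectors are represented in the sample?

1

Consecutive selections differ by k = 616, so their inspector numbers differ by 616 mod 11 = 0.
gcd(616, 11) = 11, so the sample visits 11/11 = 1 distinct residues mod 11.
Start 267 is inspector 3; the inspectors hit are 3.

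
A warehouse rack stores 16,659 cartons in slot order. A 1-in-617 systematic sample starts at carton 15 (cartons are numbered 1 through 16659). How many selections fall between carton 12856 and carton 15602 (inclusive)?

5

k = 617
First selection ≥ 12856: 15 + ⌈(12856−15)/617⌉·617 = 15 + 21×617 = 12972
Last selection ≤ 15602: 15 + ⌊(15602−15)/617⌋·617 = 15 + 25×617 = 15440
Count = 25 − 21 + 1 = 5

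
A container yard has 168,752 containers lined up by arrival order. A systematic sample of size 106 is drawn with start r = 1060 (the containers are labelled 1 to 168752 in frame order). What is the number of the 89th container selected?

k = 168752/106 = 1592
89th selection = r + (89−1)·k = 1060 + 88×1592 = 1060 + 140096 = 141156

141156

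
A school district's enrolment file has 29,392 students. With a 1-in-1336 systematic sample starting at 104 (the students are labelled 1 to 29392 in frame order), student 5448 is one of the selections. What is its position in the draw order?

5

k = 1336
position = (5448 − 104)/1336 + 1 = 5344/1336 + 1 = 4 + 1 = 5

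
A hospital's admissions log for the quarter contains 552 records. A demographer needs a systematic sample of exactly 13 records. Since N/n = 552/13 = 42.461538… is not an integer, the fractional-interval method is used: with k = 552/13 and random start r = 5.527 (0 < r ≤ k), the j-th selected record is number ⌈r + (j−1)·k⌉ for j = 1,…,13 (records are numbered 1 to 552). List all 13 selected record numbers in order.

6, 48, 91, 133, 176, 218, 261, 303, 346, 388, 431, 473, 516

j=1: r + 0k = 5.527 → ⌈·⌉ = 6
j=2: r + 1k = 47.988538… → ⌈·⌉ = 48
j=3: r + 2k = 90.450076… → ⌈·⌉ = 91
j=4: r + 3k = 132.911615… → ⌈·⌉ = 133
j=5: r + 4k = 175.373153… → ⌈·⌉ = 176
j=6: r + 5k = 217.834692… → ⌈·⌉ = 218
j=7: r + 6k = 260.296230… → ⌈·⌉ = 261
j=8: r + 7k = 302.757769… → ⌈·⌉ = 303
j=9: r + 8k = 345.219307… → ⌈·⌉ = 346
j=10: r + 9k = 387.680846… → ⌈·⌉ = 388
j=11: r + 10k = 430.142384… → ⌈·⌉ = 431
j=12: r + 11k = 472.603923… → ⌈·⌉ = 473
j=13: r + 12k = 515.065461… → ⌈·⌉ = 516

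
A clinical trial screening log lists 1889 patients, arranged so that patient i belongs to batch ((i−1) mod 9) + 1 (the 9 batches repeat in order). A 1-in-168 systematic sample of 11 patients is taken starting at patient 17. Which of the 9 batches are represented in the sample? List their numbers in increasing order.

Consecutive selections differ by k = 168, so their batch numbers differ by 168 mod 9 = 6.
gcd(168, 9) = 3, so the sample visits 9/3 = 3 distinct residues mod 9.
Start 17 is batch 8; the batches hit are 2, 5, 8.

2, 5, 8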